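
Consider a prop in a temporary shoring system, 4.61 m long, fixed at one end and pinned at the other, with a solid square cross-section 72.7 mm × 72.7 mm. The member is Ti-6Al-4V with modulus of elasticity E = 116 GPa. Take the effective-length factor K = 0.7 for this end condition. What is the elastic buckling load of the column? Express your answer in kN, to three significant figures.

I = a⁴/12 = 72.7⁴/12 = 2.328×10^6 mm⁴
I = 2.328×10^6 mm⁴ = 2.328×10^-6 m⁴
Effective length L_e = K·L = 0.7 × 4.61 = 3.227 m
P_cr = π²EI / L_e² = π² × 116×10⁹ × 2.328×10^-6 / 3.227² = 2.559×10^5 N

P_cr ≈ 256 kN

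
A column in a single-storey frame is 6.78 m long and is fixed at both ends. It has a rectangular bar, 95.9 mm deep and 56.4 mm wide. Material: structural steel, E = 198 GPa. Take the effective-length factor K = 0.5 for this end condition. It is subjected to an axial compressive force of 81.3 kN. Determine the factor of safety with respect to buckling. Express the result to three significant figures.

n ≈ 3.00

Buckling occurs about the weak axis: I_min = h·b³/12 with b = 56.4 mm (the shorter side).
I_min = 95.9×56.4³/12 = 1.434×10^6 mm⁴
I = 1.434×10^6 mm⁴ = 1.434×10^-6 m⁴
Effective length L_e = K·L = 0.5 × 6.78 = 3.390 m
P_cr = π²EI / L_e² = π² × 198×10⁹ × 1.434×10^-6 / 3.390² = 2.438×10^5 N
Factor of safety n = P_cr / P = 243.80 / 81.3 = 3.00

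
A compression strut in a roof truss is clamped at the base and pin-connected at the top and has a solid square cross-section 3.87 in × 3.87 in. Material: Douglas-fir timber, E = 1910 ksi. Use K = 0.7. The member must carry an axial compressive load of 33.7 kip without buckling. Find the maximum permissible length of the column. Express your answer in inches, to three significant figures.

L_max ≈ 146 in

I = a⁴/12 = 3.87⁴/12 = 18.69 in⁴
At the buckling limit P_cr = P = 3.370×10^4 lb
From P_cr = π²EI/(K·L)²:  L = (1/K)·√(π²EI/P_cr) = (1/0.7)·√(π²×1.91×10^6×18.69/3.370×10^4)
L = 146 in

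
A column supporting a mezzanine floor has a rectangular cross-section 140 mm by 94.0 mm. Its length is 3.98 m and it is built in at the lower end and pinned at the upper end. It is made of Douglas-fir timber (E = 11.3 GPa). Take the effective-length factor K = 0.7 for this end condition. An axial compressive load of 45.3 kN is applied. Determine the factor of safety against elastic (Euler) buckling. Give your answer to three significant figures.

Buckling occurs about the weak axis: I_min = h·b³/12 with b = 94.0 mm (the shorter side).
I_min = 140×94.0³/12 = 9.690×10^6 mm⁴
I = 9.690×10^6 mm⁴ = 9.690×10^-6 m⁴
Effective length L_e = K·L = 0.7 × 3.98 = 2.786 m
P_cr = π²EI / L_e² = π² × 11.3×10⁹ × 9.690×10^-6 / 2.786² = 1.392×10^5 N
Factor of safety n = P_cr / P = 139.23 / 45.3 = 3.07

n ≈ 3.07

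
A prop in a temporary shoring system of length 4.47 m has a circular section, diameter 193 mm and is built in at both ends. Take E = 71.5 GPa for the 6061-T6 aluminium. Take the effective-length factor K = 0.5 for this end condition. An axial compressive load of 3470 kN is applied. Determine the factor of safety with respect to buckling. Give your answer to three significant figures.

n ≈ 2.77

I = πd⁴/64 = π×193⁴/64 = 6.811×10^7 mm⁴
I = 6.811×10^7 mm⁴ = 6.811×10^-5 m⁴
Effective length L_e = K·L = 0.5 × 4.47 = 2.235 m
P_cr = π²EI / L_e² = π² × 71.5×10⁹ × 6.811×10^-5 / 2.235² = 9.622×10^6 N
Factor of safety n = P_cr / P = 9621.7 / 3470 = 2.77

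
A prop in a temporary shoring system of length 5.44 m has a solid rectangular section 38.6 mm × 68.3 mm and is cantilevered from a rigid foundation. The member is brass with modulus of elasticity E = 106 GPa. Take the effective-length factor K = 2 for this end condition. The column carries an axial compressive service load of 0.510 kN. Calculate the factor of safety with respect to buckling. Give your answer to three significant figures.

Buckling occurs about the weak axis: I_min = h·b³/12 with b = 38.6 mm (the shorter side).
I_min = 68.3×38.6³/12 = 3.273×10^5 mm⁴
I = 3.273×10^5 mm⁴ = 3.273×10^-7 m⁴
Effective length L_e = K·L = 2 × 5.44 = 10.88 m
P_cr = π²EI / L_e² = π² × 106×10⁹ × 3.273×10^-7 / 10.88² = 2.893×10^3 N
Factor of safety n = P_cr / P = 2.8930 / 0.510 = 5.67

n ≈ 5.67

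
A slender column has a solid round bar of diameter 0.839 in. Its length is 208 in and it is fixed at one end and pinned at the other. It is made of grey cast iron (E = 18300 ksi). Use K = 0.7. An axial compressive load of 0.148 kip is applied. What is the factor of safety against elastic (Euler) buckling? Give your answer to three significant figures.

I = πd⁴/64 = π×0.839⁴/64 = 2.432×10^-2 in⁴
Effective length L_e = K·L = 0.7 × 208 = 145.6 in
P_cr = π²EI / L_e² = π² × 18300×10³ × 2.432×10^-2 / 145.6² = 207.2 lb
Factor of safety n = P_cr / P = 0.20723 / 0.148 = 1.40

n ≈ 1.40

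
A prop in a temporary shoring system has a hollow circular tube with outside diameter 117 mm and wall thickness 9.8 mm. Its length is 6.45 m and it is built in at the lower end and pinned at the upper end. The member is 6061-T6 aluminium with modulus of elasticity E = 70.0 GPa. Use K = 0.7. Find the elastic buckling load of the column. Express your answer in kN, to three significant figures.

Inner diameter d_i = 117 − 2×9.8 = 97.40 mm
I = π(d_o⁴ − d_i⁴)/64 = π(117⁴ − 97.40⁴)/64 = 4.781×10^6 mm⁴
I = 4.781×10^6 mm⁴ = 4.781×10^-6 m⁴
Effective length L_e = K·L = 0.7 × 6.45 = 4.515 m
P_cr = π²EI / L_e² = π² × 70.0×10⁹ × 4.781×10^-6 / 4.515² = 1.620×10^5 N

P_cr ≈ 162 kN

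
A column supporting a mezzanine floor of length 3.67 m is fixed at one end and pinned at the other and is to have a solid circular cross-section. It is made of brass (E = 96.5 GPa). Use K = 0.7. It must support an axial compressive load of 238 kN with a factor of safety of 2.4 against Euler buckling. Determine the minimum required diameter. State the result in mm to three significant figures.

Required P_cr = n·P = 2.4 × 238 = 571.2 kN
L_e = K·L = 0.7 × 3.67 = 2.569 m
Required I = P_cr·L_e²/(π²E) = 5.712×10^5 × 2.569² / (π² × 9.65×10^10) = 3.958×10^-6 m⁴
I_req = 3.958×10^6 mm⁴
Solid circle: I = πd⁴/64  ⇒  d = (64I/π)^(1/4) = (64×3.958×10^6/π)^(1/4) = 94.8 mm

d ≈ 94.8 mm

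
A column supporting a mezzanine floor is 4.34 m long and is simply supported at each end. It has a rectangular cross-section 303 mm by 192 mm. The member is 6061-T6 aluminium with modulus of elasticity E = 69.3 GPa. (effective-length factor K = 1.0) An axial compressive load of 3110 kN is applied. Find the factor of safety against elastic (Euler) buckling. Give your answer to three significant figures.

Buckling occurs about the weak axis: I_min = h·b³/12 with b = 192 mm (the shorter side).
I_min = 303×192³/12 = 1.787×10^8 mm⁴
I = 1.787×10^8 mm⁴ = 1.787×10^-4 m⁴
Effective length L_e = K·L = 1 × 4.34 = 4.340 m
P_cr = π²EI / L_e² = π² × 69.3×10⁹ × 1.787×10^-4 / 4.340² = 6.490×10^6 N
Factor of safety n = P_cr / P = 6489.6 / 3110 = 2.09

n ≈ 2.09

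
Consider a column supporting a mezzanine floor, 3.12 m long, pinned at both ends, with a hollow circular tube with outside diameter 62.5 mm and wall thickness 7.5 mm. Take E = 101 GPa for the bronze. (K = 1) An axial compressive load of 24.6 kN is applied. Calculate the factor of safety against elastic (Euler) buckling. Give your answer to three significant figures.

n ≈ 2.08

Inner diameter d_i = 62.5 − 2×7.5 = 47.50 mm
I = π(d_o⁴ − d_i⁴)/64 = π(62.5⁴ − 47.50⁴)/64 = 4.991×10^5 mm⁴
I = 4.991×10^5 mm⁴ = 4.991×10^-7 m⁴
Effective length L_e = K·L = 1 × 3.12 = 3.120 m
P_cr = π²EI / L_e² = π² × 101×10⁹ × 4.991×10^-7 / 3.120² = 5.111×10^4 N
Factor of safety n = P_cr / P = 51.112 / 24.6 = 2.08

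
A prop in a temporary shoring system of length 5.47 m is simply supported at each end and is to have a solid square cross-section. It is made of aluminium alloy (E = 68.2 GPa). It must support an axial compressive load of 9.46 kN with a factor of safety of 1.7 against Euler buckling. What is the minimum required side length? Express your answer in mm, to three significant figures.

a ≈ 54.1 mm

Required P_cr = n·P = 1.7 × 9.46 = 16.08 kN
L_e = K·L = 1 × 5.47 = 5.470 m
Required I = P_cr·L_e²/(π²E) = 1.608×10^4 × 5.470² / (π² × 6.82×10^10) = 7.149×10^-7 m⁴
I_req = 7.149×10^5 mm⁴
Solid square: I = a⁴/12  ⇒  a = (12I)^(1/4) = (12×7.149×10^5)^(1/4) = 54.1 mm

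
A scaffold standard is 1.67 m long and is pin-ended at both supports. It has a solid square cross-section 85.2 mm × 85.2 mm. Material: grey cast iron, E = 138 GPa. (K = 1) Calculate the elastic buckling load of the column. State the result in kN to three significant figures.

P_cr ≈ 2140 kN

I = a⁴/12 = 85.2⁴/12 = 4.391×10^6 mm⁴
I = 4.391×10^6 mm⁴ = 4.391×10^-6 m⁴
Effective length L_e = K·L = 1 × 1.67 = 1.670 m
P_cr = π²EI / L_e² = π² × 138×10⁹ × 4.391×10^-6 / 1.670² = 2.144×10^6 N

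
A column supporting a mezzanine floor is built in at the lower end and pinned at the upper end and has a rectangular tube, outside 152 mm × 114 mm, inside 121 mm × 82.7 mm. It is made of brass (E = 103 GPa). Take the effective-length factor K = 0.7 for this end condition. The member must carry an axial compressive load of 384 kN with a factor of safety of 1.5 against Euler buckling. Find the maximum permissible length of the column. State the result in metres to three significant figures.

L_max ≈ 6.86 m

Weak-axis I_min = (h_o·b_o³ − h_i·b_i³)/12 with b_o = 114, b_i = 82.70 mm (shorter outer/inner sides).
I_min = (152×114³ − 121.0×82.70³)/12 = 1.306×10^7 mm⁴
I = 1.306×10^-5 m⁴
Required critical load P_cr = n·P = 1.5 × 384 = 576.0 kN = 5.760×10^5 N
From P_cr = π²EI/(K·L)²:  L = (1/K)·√(π²EI/P_cr) = (1/0.7)·√(π²×1.03×10^11×1.306×10^-5/5.760×10^5)
L = 6.86 m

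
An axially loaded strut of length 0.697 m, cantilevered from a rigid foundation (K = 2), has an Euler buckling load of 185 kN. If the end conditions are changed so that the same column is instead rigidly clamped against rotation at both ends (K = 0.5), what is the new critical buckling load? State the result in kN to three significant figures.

P_cr ∝ 1/K², so P_cr,new = P_cr,old × (K_old/K_new)² = 185 × (2/0.5)²
= 185 × 16.00 = 2960 kN

P_cr ≈ 2960 kN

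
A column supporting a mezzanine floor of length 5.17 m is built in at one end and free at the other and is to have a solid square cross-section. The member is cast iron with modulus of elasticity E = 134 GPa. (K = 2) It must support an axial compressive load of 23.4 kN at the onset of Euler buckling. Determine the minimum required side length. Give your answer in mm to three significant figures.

L_e = K·L = 2 × 5.17 = 10.34 m
Required I = P_cr·L_e²/(π²E) = 2.340×10^4 × 10.34² / (π² × 1.34×10^11) = 1.892×10^-6 m⁴
I_req = 1.892×10^6 mm⁴
Solid square: I = a⁴/12  ⇒  a = (12I)^(1/4) = (12×1.892×10^6)^(1/4) = 69.0 mm

a ≈ 69.0 mm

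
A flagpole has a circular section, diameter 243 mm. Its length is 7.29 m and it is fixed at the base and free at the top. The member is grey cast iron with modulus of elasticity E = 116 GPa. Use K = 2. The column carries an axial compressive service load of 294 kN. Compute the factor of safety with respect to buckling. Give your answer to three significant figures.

I = πd⁴/64 = π×243⁴/64 = 1.712×10^8 mm⁴
I = 1.712×10^8 mm⁴ = 1.712×10^-4 m⁴
Effective length L_e = K·L = 2 × 7.29 = 14.58 m
P_cr = π²EI / L_e² = π² × 116×10⁹ × 1.712×10^-4 / 14.58² = 9.218×10^5 N
Factor of safety n = P_cr / P = 921.80 / 294 = 3.14

n ≈ 3.14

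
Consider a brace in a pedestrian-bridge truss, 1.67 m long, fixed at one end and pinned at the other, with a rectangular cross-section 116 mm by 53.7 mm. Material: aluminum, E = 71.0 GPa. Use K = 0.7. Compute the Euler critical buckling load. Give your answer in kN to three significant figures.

P_cr ≈ 768 kN

Buckling occurs about the weak axis: I_min = h·b³/12 with b = 53.7 mm (the shorter side).
I_min = 116×53.7³/12 = 1.497×10^6 mm⁴
I = 1.497×10^6 mm⁴ = 1.497×10^-6 m⁴
Effective length L_e = K·L = 0.7 × 1.67 = 1.169 m
P_cr = π²EI / L_e² = π² × 71.0×10⁹ × 1.497×10^-6 / 1.169² = 7.676×10^5 N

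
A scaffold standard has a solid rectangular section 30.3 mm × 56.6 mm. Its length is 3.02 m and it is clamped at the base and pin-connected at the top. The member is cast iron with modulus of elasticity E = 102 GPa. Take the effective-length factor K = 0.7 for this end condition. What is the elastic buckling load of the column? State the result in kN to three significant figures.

P_cr ≈ 29.6 kN

Buckling occurs about the weak axis: I_min = h·b³/12 with b = 30.3 mm (the shorter side).
I_min = 56.6×30.3³/12 = 1.312×10^5 mm⁴
I = 1.312×10^5 mm⁴ = 1.312×10^-7 m⁴
Effective length L_e = K·L = 0.7 × 3.02 = 2.114 m
P_cr = π²EI / L_e² = π² × 102×10⁹ × 1.312×10^-7 / 2.114² = 2.956×10^4 N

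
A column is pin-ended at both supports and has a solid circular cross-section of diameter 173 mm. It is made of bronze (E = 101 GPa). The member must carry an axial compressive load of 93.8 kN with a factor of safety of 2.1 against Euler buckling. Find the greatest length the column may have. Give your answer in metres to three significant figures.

L_max ≈ 14.9 m

I = πd⁴/64 = π×173⁴/64 = 4.397×10^7 mm⁴
I = 4.397×10^-5 m⁴
Required critical load P_cr = n·P = 2.1 × 93.8 = 197.0 kN = 1.970×10^5 N
From P_cr = π²EI/(K·L)²:  L = (1/K)·√(π²EI/P_cr) = (1/1)·√(π²×1.01×10^11×4.397×10^-5/1.970×10^5)
L = 14.9 m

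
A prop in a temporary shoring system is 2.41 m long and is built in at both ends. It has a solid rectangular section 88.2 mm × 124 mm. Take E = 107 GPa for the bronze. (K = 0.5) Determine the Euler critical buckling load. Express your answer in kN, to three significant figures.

Buckling occurs about the weak axis: I_min = h·b³/12 with b = 88.2 mm (the shorter side).
I_min = 124×88.2³/12 = 7.090×10^6 mm⁴
I = 7.090×10^6 mm⁴ = 7.090×10^-6 m⁴
Effective length L_e = K·L = 0.5 × 2.41 = 1.205 m
P_cr = π²EI / L_e² = π² × 107×10⁹ × 7.090×10^-6 / 1.205² = 5.157×10^6 N

P_cr ≈ 5160 kN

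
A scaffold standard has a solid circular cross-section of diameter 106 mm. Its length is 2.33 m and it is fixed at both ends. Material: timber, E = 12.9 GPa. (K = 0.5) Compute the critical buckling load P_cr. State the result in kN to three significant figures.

I = πd⁴/64 = π×106⁴/64 = 6.197×10^6 mm⁴
I = 6.197×10^6 mm⁴ = 6.197×10^-6 m⁴
Effective length L_e = K·L = 0.5 × 2.33 = 1.165 m
P_cr = π²EI / L_e² = π² × 12.9×10⁹ × 6.197×10^-6 / 1.165² = 5.813×10^5 N

P_cr ≈ 581 kN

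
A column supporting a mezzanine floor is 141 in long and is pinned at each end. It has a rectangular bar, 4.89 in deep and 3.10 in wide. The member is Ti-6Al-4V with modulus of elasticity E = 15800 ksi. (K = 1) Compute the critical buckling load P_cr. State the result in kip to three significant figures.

P_cr ≈ 95.2 kip

Buckling occurs about the weak axis: I_min = h·b³/12 with b = 3.10 in (the shorter side).
I_min = 4.89×3.10³/12 = 12.14 in⁴
Effective length L_e = K·L = 1 × 141 = 141.0 in
P_cr = π²EI / L_e² = π² × 15800×10³ × 12.14 / 141.0² = 9.522×10^4 lb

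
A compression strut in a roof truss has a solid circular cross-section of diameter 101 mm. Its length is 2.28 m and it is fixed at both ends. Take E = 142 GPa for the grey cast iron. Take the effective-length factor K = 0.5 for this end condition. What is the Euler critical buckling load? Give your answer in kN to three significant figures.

I = πd⁴/64 = π×101⁴/64 = 5.108×10^6 mm⁴
I = 5.108×10^6 mm⁴ = 5.108×10^-6 m⁴
Effective length L_e = K·L = 0.5 × 2.28 = 1.140 m
P_cr = π²EI / L_e² = π² × 142×10⁹ × 5.108×10^-6 / 1.140² = 5.509×10^6 N

P_cr ≈ 5510 kN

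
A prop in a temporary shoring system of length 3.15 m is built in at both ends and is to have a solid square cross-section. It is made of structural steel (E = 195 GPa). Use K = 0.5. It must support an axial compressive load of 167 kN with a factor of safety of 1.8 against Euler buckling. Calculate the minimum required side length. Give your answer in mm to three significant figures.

Required P_cr = n·P = 1.8 × 167 = 300.6 kN
L_e = K·L = 0.5 × 3.15 = 1.575 m
Required I = P_cr·L_e²/(π²E) = 3.006×10^5 × 1.575² / (π² × 1.95×10^11) = 3.875×10^-7 m⁴
I_req = 3.875×10^5 mm⁴
Solid square: I = a⁴/12  ⇒  a = (12I)^(1/4) = (12×3.875×10^5)^(1/4) = 46.4 mm

a ≈ 46.4 mm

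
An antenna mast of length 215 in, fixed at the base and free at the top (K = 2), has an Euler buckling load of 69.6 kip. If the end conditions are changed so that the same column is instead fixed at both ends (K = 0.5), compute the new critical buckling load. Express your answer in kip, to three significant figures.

P_cr ∝ 1/K², so P_cr,new = P_cr,old × (K_old/K_new)² = 69.6 × (2/0.5)²
= 69.6 × 16.00 = 1110 kip

P_cr ≈ 1110 kip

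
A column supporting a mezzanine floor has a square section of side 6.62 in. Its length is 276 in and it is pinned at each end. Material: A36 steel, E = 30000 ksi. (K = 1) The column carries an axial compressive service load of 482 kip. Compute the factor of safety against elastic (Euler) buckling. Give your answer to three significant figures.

n ≈ 1.29

I = a⁴/12 = 6.62⁴/12 = 160.0 in⁴
Effective length L_e = K·L = 1 × 276 = 276.0 in
P_cr = π²EI / L_e² = π² × 30000×10³ × 160.0 / 276.0² = 6.221×10^5 lb
Factor of safety n = P_cr / P = 622.09 / 482 = 1.29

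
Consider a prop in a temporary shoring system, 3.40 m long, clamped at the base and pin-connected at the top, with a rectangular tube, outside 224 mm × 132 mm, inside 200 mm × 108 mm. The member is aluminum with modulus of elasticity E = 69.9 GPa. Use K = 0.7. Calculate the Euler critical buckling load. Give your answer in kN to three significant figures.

P_cr ≈ 2670 kN

Weak-axis I_min = (h_o·b_o³ − h_i·b_i³)/12 with b_o = 132, b_i = 108.0 mm (shorter outer/inner sides).
I_min = (224×132³ − 200.0×108.0³)/12 = 2.194×10^7 mm⁴
I = 2.194×10^7 mm⁴ = 2.194×10^-5 m⁴
Effective length L_e = K·L = 0.7 × 3.40 = 2.380 m
P_cr = π²EI / L_e² = π² × 69.9×10⁹ × 2.194×10^-5 / 2.380² = 2.672×10^6 N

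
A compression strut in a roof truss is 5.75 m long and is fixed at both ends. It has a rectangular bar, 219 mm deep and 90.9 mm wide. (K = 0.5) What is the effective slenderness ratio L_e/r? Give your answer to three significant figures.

λ ≈ 110

For a rectangle r_min = b/√12 = 90.9/√12 = 26.24 mm
L_e = K·L = 0.5 × 5.75 m = 2.875 m = 2875.0 mm
λ = L_e / r_min = 2875.0 / 26.24 = 110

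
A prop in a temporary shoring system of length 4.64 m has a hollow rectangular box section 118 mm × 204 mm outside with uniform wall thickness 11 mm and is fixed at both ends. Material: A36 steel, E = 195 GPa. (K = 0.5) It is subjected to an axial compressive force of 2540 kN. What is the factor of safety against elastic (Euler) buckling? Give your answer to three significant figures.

Inner dimensions: h_i = 204 − 2×11 = 182.0 mm, b_i = 118 − 2×11 = 96.00 mm
Weak-axis I_min = (h_o·b_o³ − h_i·b_i³)/12 with b_o = 118, b_i = 96.00 mm (shorter outer/inner sides).
I_min = (204×118³ − 182.0×96.00³)/12 = 1.451×10^7 mm⁴
I = 1.451×10^7 mm⁴ = 1.451×10^-5 m⁴
Effective length L_e = K·L = 0.5 × 4.64 = 2.320 m
P_cr = π²EI / L_e² = π² × 195×10⁹ × 1.451×10^-5 / 2.320² = 5.189×10^6 N
Factor of safety n = P_cr / P = 5189.4 / 2540 = 2.04

n ≈ 2.04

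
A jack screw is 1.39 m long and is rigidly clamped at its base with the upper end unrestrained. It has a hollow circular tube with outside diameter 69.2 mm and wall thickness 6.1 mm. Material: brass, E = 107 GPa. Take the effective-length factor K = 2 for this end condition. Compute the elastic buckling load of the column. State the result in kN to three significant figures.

P_cr ≈ 83.0 kN

Inner diameter d_i = 69.2 − 2×6.1 = 57.00 mm
I = π(d_o⁴ − d_i⁴)/64 = π(69.2⁴ − 57.00⁴)/64 = 6.075×10^5 mm⁴
I = 6.075×10^5 mm⁴ = 6.075×10^-7 m⁴
Effective length L_e = K·L = 2 × 1.39 = 2.780 m
P_cr = π²EI / L_e² = π² × 107×10⁹ × 6.075×10^-7 / 2.780² = 8.301×10^4 N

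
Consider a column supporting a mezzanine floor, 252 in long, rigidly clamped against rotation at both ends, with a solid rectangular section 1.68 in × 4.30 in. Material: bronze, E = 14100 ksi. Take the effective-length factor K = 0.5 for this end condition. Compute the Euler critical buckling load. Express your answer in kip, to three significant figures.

P_cr ≈ 14.9 kip

Buckling occurs about the weak axis: I_min = h·b³/12 with b = 1.68 in (the shorter side).
I_min = 4.30×1.68³/12 = 1.699 in⁴
Effective length L_e = K·L = 0.5 × 252 = 126.0 in
P_cr = π²EI / L_e² = π² × 14100×10³ × 1.699 / 126.0² = 1.489×10^4 lb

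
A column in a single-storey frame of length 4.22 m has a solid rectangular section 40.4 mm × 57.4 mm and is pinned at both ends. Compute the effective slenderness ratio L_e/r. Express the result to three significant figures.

For a rectangle r_min = b/√12 = 40.4/√12 = 11.66 mm
L_e = K·L = 1 × 4.22 m = 4.220 m = 4220.0 mm
λ = L_e / r_min = 4220.0 / 11.66 = 362

λ ≈ 362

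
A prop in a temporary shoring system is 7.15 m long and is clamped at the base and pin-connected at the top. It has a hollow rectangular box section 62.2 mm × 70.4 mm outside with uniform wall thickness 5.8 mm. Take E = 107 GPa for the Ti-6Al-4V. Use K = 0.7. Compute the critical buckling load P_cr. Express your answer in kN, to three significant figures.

P_cr ≈ 32.8 kN

Inner dimensions: h_i = 70.4 − 2×5.8 = 58.80 mm, b_i = 62.2 − 2×5.8 = 50.60 mm
Weak-axis I_min = (h_o·b_o³ − h_i·b_i³)/12 with b_o = 62.2, b_i = 50.60 mm (shorter outer/inner sides).
I_min = (70.4×62.2³ − 58.80×50.60³)/12 = 7.769×10^5 mm⁴
I = 7.769×10^5 mm⁴ = 7.769×10^-7 m⁴
Effective length L_e = K·L = 0.7 × 7.15 = 5.005 m
P_cr = π²EI / L_e² = π² × 107×10⁹ × 7.769×10^-7 / 5.005² = 3.275×10^4 N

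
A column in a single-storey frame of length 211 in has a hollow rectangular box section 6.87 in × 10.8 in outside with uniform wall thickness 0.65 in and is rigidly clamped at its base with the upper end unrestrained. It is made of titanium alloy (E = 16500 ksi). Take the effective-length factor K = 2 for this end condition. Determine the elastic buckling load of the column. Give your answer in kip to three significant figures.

P_cr ≈ 142 kip

Inner dimensions: h_i = 10.8 − 2×0.65 = 9.500 in, b_i = 6.87 − 2×0.65 = 5.570 in
Weak-axis I_min = (h_o·b_o³ − h_i·b_i³)/12 with b_o = 6.87, b_i = 5.570 in (shorter outer/inner sides).
I_min = (10.8×6.87³ − 9.500×5.570³)/12 = 155.0 in⁴
Effective length L_e = K·L = 2 × 211 = 422.0 in
P_cr = π²EI / L_e² = π² × 16500×10³ × 155.0 / 422.0² = 1.417×10^5 lb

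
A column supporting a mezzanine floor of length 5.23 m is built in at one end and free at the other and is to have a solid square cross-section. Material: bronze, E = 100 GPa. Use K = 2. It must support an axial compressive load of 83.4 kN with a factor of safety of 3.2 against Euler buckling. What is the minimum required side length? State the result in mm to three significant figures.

a ≈ 137 mm

Required P_cr = n·P = 3.2 × 83.4 = 266.9 kN
L_e = K·L = 2 × 5.23 = 10.46 m
Required I = P_cr·L_e²/(π²E) = 2.669×10^5 × 10.46² / (π² × 1.00×10^11) = 2.959×10^-5 m⁴
I_req = 2.959×10^7 mm⁴
Solid square: I = a⁴/12  ⇒  a = (12I)^(1/4) = (12×2.959×10^7)^(1/4) = 137 mm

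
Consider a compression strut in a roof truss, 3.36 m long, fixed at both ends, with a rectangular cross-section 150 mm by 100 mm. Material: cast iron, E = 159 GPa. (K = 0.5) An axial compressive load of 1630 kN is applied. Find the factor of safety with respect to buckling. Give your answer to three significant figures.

Buckling occurs about the weak axis: I_min = h·b³/12 with b = 100 mm (the shorter side).
I_min = 150×100³/12 = 1.250×10^7 mm⁴
I = 1.250×10^7 mm⁴ = 1.250×10^-5 m⁴
Effective length L_e = K·L = 0.5 × 3.36 = 1.680 m
P_cr = π²EI / L_e² = π² × 159×10⁹ × 1.250×10^-5 / 1.680² = 6.950×10^6 N
Factor of safety n = P_cr / P = 6950.1 / 1630 = 4.26

n ≈ 4.26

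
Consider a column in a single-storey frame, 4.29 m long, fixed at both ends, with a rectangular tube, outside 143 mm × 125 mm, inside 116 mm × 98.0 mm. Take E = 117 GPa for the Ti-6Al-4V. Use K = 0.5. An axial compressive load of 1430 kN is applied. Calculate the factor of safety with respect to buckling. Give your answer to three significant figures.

n ≈ 2.49

Weak-axis I_min = (h_o·b_o³ − h_i·b_i³)/12 with b_o = 125, b_i = 98.00 mm (shorter outer/inner sides).
I_min = (143×125³ − 116.0×98.00³)/12 = 1.418×10^7 mm⁴
I = 1.418×10^7 mm⁴ = 1.418×10^-5 m⁴
Effective length L_e = K·L = 0.5 × 4.29 = 2.145 m
P_cr = π²EI / L_e² = π² × 117×10⁹ × 1.418×10^-5 / 2.145² = 3.558×10^6 N
Factor of safety n = P_cr / P = 3558.0 / 1430 = 2.49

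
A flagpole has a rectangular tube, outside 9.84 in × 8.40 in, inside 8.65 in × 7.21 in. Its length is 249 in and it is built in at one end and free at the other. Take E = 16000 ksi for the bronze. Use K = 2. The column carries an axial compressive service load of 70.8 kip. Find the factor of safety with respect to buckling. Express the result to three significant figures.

n ≈ 1.94

Weak-axis I_min = (h_o·b_o³ − h_i·b_i³)/12 with b_o = 8.40, b_i = 7.210 in (shorter outer/inner sides).
I_min = (9.84×8.40³ − 8.650×7.210³)/12 = 215.8 in⁴
Effective length L_e = K·L = 2 × 249 = 498.0 in
P_cr = π²EI / L_e² = π² × 16000×10³ × 215.8 / 498.0² = 1.374×10^5 lb
Factor of safety n = P_cr / P = 137.44 / 70.8 = 1.94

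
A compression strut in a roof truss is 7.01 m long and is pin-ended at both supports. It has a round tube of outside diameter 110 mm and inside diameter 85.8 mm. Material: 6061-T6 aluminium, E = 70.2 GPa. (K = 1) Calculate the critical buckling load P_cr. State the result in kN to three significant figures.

d_o = 110 mm, d_i = 85.8 mm
I = π(d_o⁴ − d_i⁴)/64 = π(110⁴ − 85.80⁴)/64 = 4.527×10^6 mm⁴
I = 4.527×10^6 mm⁴ = 4.527×10^-6 m⁴
Effective length L_e = K·L = 1 × 7.01 = 7.010 m
P_cr = π²EI / L_e² = π² × 70.2×10⁹ × 4.527×10^-6 / 7.010² = 6.382×10^4 N

P_cr ≈ 63.8 kN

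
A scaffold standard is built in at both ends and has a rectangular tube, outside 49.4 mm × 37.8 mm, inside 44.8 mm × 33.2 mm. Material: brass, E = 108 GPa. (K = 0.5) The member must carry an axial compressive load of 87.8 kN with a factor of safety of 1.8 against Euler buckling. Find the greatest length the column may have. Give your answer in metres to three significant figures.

L_max ≈ 1.52 m

Weak-axis I_min = (h_o·b_o³ − h_i·b_i³)/12 with b_o = 37.8, b_i = 33.20 mm (shorter outer/inner sides).
I_min = (49.4×37.8³ − 44.80×33.20³)/12 = 8.572×10^4 mm⁴
I = 8.572×10^-8 m⁴
Required critical load P_cr = n·P = 1.8 × 87.8 = 158.0 kN = 1.580×10^5 N
From P_cr = π²EI/(K·L)²:  L = (1/K)·√(π²EI/P_cr) = (1/0.5)·√(π²×1.08×10^11×8.572×10^-8/1.580×10^5)
L = 1.52 m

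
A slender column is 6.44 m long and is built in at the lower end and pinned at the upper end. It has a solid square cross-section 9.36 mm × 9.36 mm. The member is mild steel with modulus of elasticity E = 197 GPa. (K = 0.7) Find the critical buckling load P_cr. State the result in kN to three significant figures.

P_cr ≈ 0.0612 kN

I = a⁴/12 = 9.36⁴/12 = 639.6 mm⁴
I = 639.6 mm⁴ = 6.396×10^-10 m⁴
Effective length L_e = K·L = 0.7 × 6.44 = 4.508 m
P_cr = π²EI / L_e² = π² × 197×10⁹ × 6.396×10^-10 / 4.508² = 61.20 N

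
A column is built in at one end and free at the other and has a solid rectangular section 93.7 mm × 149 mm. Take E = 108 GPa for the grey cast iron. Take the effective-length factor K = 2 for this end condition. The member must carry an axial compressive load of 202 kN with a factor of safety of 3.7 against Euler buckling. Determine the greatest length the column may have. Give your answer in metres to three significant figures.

Buckling occurs about the weak axis: I_min = h·b³/12 with b = 93.7 mm (the shorter side).
I_min = 149×93.7³/12 = 1.021×10^7 mm⁴
I = 1.021×10^-5 m⁴
Required critical load P_cr = n·P = 3.7 × 202 = 747.4 kN = 7.474×10^5 N
From P_cr = π²EI/(K·L)²:  L = (1/K)·√(π²EI/P_cr) = (1/2)·√(π²×1.08×10^11×1.021×10^-5/7.474×10^5)
L = 1.91 m

L_max ≈ 1.91 m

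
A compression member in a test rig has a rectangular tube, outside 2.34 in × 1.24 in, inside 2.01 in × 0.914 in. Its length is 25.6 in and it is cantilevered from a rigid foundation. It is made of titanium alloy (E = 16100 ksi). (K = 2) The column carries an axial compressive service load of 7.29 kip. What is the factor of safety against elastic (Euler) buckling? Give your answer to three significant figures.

Weak-axis I_min = (h_o·b_o³ − h_i·b_i³)/12 with b_o = 1.24, b_i = 0.9140 in (shorter outer/inner sides).
I_min = (2.34×1.24³ − 2.010×0.9140³)/12 = 0.2439 in⁴
Effective length L_e = K·L = 2 × 25.6 = 51.20 in
P_cr = π²EI / L_e² = π² × 16100×10³ × 0.2439 / 51.20² = 1.478×10^4 lb
Factor of safety n = P_cr / P = 14.784 / 7.29 = 2.03

n ≈ 2.03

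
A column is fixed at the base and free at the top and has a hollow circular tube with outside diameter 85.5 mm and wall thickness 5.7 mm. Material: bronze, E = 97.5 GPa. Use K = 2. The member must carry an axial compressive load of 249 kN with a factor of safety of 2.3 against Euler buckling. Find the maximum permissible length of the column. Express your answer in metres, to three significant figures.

L_max ≈ 0.693 m

Inner diameter d_i = 85.5 − 2×5.7 = 74.10 mm
I = π(d_o⁴ − d_i⁴)/64 = π(85.5⁴ − 74.10⁴)/64 = 1.143×10^6 mm⁴
I = 1.143×10^-6 m⁴
Required critical load P_cr = n·P = 2.3 × 249 = 572.7 kN = 5.727×10^5 N
From P_cr = π²EI/(K·L)²:  L = (1/K)·√(π²EI/P_cr) = (1/2)·√(π²×9.75×10^10×1.143×10^-6/5.727×10^5)
L = 0.693 m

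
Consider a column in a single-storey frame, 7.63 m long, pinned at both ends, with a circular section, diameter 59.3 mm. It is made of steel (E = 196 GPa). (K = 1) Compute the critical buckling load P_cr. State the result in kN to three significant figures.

I = πd⁴/64 = π×59.3⁴/64 = 6.070×10^5 mm⁴
I = 6.070×10^5 mm⁴ = 6.070×10^-7 m⁴
Effective length L_e = K·L = 1 × 7.63 = 7.630 m
P_cr = π²EI / L_e² = π² × 196×10⁹ × 6.070×10^-7 / 7.630² = 2.017×10^4 N

P_cr ≈ 20.2 kN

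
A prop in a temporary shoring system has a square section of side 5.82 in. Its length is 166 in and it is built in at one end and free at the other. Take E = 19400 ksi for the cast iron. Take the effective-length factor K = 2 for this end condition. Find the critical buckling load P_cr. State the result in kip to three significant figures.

P_cr ≈ 166 kip

I = a⁴/12 = 5.82⁴/12 = 95.61 in⁴
Effective length L_e = K·L = 2 × 166 = 332.0 in
P_cr = π²EI / L_e² = π² × 19400×10³ × 95.61 / 332.0² = 1.661×10^5 lb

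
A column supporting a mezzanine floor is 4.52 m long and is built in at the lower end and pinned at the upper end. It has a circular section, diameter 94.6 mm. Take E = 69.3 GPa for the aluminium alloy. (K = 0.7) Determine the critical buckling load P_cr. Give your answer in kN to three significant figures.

P_cr ≈ 269 kN

I = πd⁴/64 = π×94.6⁴/64 = 3.931×10^6 mm⁴
I = 3.931×10^6 mm⁴ = 3.931×10^-6 m⁴
Effective length L_e = K·L = 0.7 × 4.52 = 3.164 m
P_cr = π²EI / L_e² = π² × 69.3×10⁹ × 3.931×10^-6 / 3.164² = 2.686×10^5 N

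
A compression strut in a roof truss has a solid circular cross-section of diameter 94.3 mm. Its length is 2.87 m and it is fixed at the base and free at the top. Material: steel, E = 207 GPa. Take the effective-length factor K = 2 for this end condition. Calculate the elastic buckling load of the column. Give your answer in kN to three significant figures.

P_cr ≈ 241 kN

I = πd⁴/64 = π×94.3⁴/64 = 3.882×10^6 mm⁴
I = 3.882×10^6 mm⁴ = 3.882×10^-6 m⁴
Effective length L_e = K·L = 2 × 2.87 = 5.740 m
P_cr = π²EI / L_e² = π² × 207×10⁹ × 3.882×10^-6 / 5.740² = 2.407×10^5 N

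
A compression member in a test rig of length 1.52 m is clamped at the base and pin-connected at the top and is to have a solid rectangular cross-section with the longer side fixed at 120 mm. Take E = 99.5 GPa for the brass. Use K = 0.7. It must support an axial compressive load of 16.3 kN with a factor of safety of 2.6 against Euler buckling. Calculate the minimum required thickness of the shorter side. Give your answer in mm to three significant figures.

b ≈ 17.0 mm

Required P_cr = n·P = 2.6 × 16.3 = 42.38 kN
L_e = K·L = 0.7 × 1.52 = 1.064 m
Required I = P_cr·L_e²/(π²E) = 4.238×10^4 × 1.064² / (π² × 9.95×10^10) = 4.886×10^-8 m⁴
I_req = 4.886×10^4 mm⁴
Rectangle, weak axis: I_min = h·b³/12 with h = 120 mm fixed  ⇒  b = (12I/h)^(1/3) = 17.0 mm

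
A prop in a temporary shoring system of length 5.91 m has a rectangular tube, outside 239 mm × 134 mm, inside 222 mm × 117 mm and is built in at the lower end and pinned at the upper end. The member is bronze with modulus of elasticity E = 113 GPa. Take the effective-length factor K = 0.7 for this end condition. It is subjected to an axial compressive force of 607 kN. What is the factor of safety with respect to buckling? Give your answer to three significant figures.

n ≈ 1.96

Weak-axis I_min = (h_o·b_o³ − h_i·b_i³)/12 with b_o = 134, b_i = 117.0 mm (shorter outer/inner sides).
I_min = (239×134³ − 222.0×117.0³)/12 = 1.829×10^7 mm⁴
I = 1.829×10^7 mm⁴ = 1.829×10^-5 m⁴
Effective length L_e = K·L = 0.7 × 5.91 = 4.137 m
P_cr = π²EI / L_e² = π² × 113×10⁹ × 1.829×10^-5 / 4.137² = 1.192×10^6 N
Factor of safety n = P_cr / P = 1192.0 / 607 = 1.96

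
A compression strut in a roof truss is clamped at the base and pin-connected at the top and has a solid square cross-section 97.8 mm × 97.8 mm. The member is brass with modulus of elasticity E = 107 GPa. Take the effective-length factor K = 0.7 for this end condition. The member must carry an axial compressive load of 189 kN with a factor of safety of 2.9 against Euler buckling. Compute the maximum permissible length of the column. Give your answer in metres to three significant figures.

L_max ≈ 5.48 m

I = a⁴/12 = 97.8⁴/12 = 7.624×10^6 mm⁴
I = 7.624×10^-6 m⁴
Required critical load P_cr = n·P = 2.9 × 189 = 548.1 kN = 5.481×10^5 N
From P_cr = π²EI/(K·L)²:  L = (1/K)·√(π²EI/P_cr) = (1/0.7)·√(π²×1.07×10^11×7.624×10^-6/5.481×10^5)
L = 5.48 m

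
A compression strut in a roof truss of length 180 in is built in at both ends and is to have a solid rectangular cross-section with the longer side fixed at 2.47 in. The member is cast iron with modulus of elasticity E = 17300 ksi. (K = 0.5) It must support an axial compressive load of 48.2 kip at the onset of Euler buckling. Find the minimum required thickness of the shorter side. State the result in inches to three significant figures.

L_e = K·L = 0.5 × 180 = 90.00 in
Required I = P_cr·L_e²/(π²E) = 4.820×10^4 × 90.00² / (π² × 1.73×10^7) = 2.287 in⁴
Rectangle, weak axis: I_min = h·b³/12 with h = 2.47 in fixed  ⇒  b = (12I/h)^(1/3) = 2.23 in

b ≈ 2.23 in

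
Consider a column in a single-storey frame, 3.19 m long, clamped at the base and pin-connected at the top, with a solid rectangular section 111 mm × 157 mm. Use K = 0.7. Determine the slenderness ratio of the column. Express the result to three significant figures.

λ ≈ 69.7

Buckling occurs about the weak axis: I_min = h·b³/12 with b = 111 mm (the shorter side).
I_min = 157×111³/12 = 1.789×10^7 mm⁴
A = 1.743×10^4 mm²;  r_min = √(I/A) = √(1.789×10^7/1.743×10^4) = 32.04 mm
L_e = K·L = 0.7 × 3.19 m = 2.233 m = 2233.0 mm
λ = L_e / r_min = 2233.0 / 32.04 = 69.7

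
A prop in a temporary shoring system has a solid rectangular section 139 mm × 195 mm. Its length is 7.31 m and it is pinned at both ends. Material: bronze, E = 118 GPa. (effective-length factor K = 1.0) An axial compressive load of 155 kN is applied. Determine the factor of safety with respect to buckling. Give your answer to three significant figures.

n ≈ 6.14

Buckling occurs about the weak axis: I_min = h·b³/12 with b = 139 mm (the shorter side).
I_min = 195×139³/12 = 4.364×10^7 mm⁴
I = 4.364×10^7 mm⁴ = 4.364×10^-5 m⁴
Effective length L_e = K·L = 1 × 7.31 = 7.310 m
P_cr = π²EI / L_e² = π² × 118×10⁹ × 4.364×10^-5 / 7.310² = 9.511×10^5 N
Factor of safety n = P_cr / P = 951.14 / 155 = 6.14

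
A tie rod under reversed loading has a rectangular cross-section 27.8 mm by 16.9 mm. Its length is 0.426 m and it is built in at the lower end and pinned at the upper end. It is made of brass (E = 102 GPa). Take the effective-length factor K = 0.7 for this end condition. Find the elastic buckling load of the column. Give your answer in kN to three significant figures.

Buckling occurs about the weak axis: I_min = h·b³/12 with b = 16.9 mm (the shorter side).
I_min = 27.8×16.9³/12 = 1.118×10^4 mm⁴
I = 1.118×10^4 mm⁴ = 1.118×10^-8 m⁴
Effective length L_e = K·L = 0.7 × 0.426 = 0.2982 m
P_cr = π²EI / L_e² = π² × 102×10⁹ × 1.118×10^-8 / 0.2982² = 1.266×10^5 N

P_cr ≈ 127 kN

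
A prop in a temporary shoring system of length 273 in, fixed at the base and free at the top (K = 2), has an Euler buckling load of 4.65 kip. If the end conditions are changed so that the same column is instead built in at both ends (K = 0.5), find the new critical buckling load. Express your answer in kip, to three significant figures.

P_cr ∝ 1/K², so P_cr,new = P_cr,old × (K_old/K_new)² = 4.65 × (2/0.5)²
= 4.65 × 16.00 = 74.4 kip

P_cr ≈ 74.4 kip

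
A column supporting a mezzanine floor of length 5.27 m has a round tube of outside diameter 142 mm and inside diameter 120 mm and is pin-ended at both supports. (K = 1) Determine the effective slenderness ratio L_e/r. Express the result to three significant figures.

λ ≈ 113

d_o = 142 mm, d_i = 120 mm
I = π(d_o⁴ − d_i⁴)/64 = π(142⁴ − 120.0⁴)/64 = 9.780×10^6 mm⁴
A = 4.527×10^3 mm²;  r_min = √(I/A) = √(9.780×10^6/4.527×10^3) = 46.48 mm
L_e = K·L = 1 × 5.27 m = 5.270 m = 5270.0 mm
λ = L_e / r_min = 5270.0 / 46.48 = 113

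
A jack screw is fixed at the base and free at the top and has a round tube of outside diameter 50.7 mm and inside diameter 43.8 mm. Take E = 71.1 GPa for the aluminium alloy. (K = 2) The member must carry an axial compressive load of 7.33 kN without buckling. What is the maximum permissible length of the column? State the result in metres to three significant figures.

L_max ≈ 1.85 m

d_o = 50.7 mm, d_i = 43.8 mm
I = π(d_o⁴ − d_i⁴)/64 = π(50.7⁴ − 43.80⁴)/64 = 1.437×10^5 mm⁴
I = 1.437×10^-7 m⁴
At the buckling limit P_cr = P = 7.330×10^3 N
From P_cr = π²EI/(K·L)²:  L = (1/K)·√(π²EI/P_cr) = (1/2)·√(π²×7.11×10^10×1.437×10^-7/7.330×10^3)
L = 1.85 m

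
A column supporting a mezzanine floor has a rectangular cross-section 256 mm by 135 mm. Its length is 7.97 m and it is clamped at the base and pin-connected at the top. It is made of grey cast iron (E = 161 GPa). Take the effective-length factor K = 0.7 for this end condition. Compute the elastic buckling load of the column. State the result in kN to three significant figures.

P_cr ≈ 2680 kN

Buckling occurs about the weak axis: I_min = h·b³/12 with b = 135 mm (the shorter side).
I_min = 256×135³/12 = 5.249×10^7 mm⁴
I = 5.249×10^7 mm⁴ = 5.249×10^-5 m⁴
Effective length L_e = K·L = 0.7 × 7.97 = 5.579 m
P_cr = π²EI / L_e² = π² × 161×10⁹ × 5.249×10^-5 / 5.579² = 2.680×10^6 N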